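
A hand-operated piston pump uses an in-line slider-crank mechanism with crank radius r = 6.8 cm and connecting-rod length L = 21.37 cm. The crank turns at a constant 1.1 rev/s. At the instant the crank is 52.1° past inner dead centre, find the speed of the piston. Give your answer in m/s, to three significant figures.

0.446

ω = 2π·1.1 = 6.912 rad/s
For an in-line slider-crank, x = r cosθ + √(L² − r² sin²θ), so v = −rω sinθ·[1 + r cosθ/√(L² − r² sin²θ)].
With r = 0.068 m, L = 0.2137 m, θ = 52.1°: √(L² − r² sin²θ) = 0.20685 m.
v = −0.068·6.912·0.78908·[1 + 0.068·0.61429/0.20685] = -0.44574 m/s.
|v| = 0.44574 m/s.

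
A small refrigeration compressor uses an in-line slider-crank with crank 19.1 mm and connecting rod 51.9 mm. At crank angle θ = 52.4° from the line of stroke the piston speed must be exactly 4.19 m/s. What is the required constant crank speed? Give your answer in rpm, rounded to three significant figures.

For an in-line slider-crank, |v_piston| = rω|sinθ|·[1 + r cosθ/√(L² − r² sin²θ)].
With r = 0.0191 m, L = 0.0519 m, θ = 52.4°: the bracketed kinematic factor |dx/dθ| = 0.018685 m.
ω = v/|dx/dθ| = 4.19/0.018685 = 224.24 rad/s.
N = 60ω/(2π) = 2141.4 rpm.

2140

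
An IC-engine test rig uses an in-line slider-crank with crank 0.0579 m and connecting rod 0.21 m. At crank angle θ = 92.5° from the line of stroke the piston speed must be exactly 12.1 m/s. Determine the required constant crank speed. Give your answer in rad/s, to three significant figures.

For an in-line slider-crank, |v_piston| = rω|sinθ|·[1 + r cosθ/√(L² − r² sin²θ)].
With r = 0.0579 m, L = 0.21 m, θ = 92.5°: the bracketed kinematic factor |dx/dθ| = 0.057121 m.
ω = v/|dx/dθ| = 12.1/0.057121 = 211.83 rad/s.

212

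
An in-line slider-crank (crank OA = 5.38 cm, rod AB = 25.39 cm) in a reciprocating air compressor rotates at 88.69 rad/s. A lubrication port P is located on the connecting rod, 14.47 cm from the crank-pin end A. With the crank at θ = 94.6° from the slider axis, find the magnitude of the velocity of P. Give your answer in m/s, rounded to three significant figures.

ω = 88.69 rad/s.  Crank-pin speed |V_A| = rω = 4.7715 m/s, perpendicular to OA.
Rod angle: sinφ = −(r/L) sinθ ⇒ φ = -12.193°; ω_rod = −rω cosθ/√(L²−r²sin²θ) = +1.542 rad/s.
V_P = V_A + ω_rod × AP, with AP = 0.1447 m along the rod.
Components: V_Px = −rω sinθ − a·ω_rod·sinφ = -4.709 m/s;  V_Py = rω cosθ + a·ω_rod·cosφ = -0.16458 m/s.
|V_P| = √(V_Px² + V_Py²) = 4.7119 m/s.

4.71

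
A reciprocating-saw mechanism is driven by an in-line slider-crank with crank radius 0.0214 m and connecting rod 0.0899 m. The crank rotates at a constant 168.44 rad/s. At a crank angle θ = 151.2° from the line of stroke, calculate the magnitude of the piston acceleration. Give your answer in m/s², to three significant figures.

ω = 168.4 rad/s
x(θ) = r cosθ + √(L² − r² sin²θ); with ω constant, a = ω²·d²x/dθ².
d²x/dθ² = −r cosθ − r²(cos2θ)/√u − r⁴ sin²2θ/(4u^{3/2}),  u = L² − r² sin²θ = 0.00797572 m².
Substituting r = 0.0214 m, L = 0.0899 m, θ = 151.2°: d²x/dθ² = +0.015953 m.
a = ω²·d²x/dθ² = (168.4)²·(+0.015953) = +452.61 m/s²;  |a| = 452.61 m/s².

453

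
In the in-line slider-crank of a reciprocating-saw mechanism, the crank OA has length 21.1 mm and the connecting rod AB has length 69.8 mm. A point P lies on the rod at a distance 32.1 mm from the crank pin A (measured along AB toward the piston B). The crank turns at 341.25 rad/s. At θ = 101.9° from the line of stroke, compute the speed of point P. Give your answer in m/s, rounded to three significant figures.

6.88

ω = 341.2 rad/s.  Crank-pin speed |V_A| = rω = 7.2004 m/s, perpendicular to OA.
Rod angle: sinφ = −(r/L) sinθ ⇒ φ = -17.205°; ω_rod = −rω cosθ/√(L²−r²sin²θ) = +22.268 rad/s.
V_P = V_A + ω_rod × AP, with AP = 0.0321 m along the rod.
Components: V_Px = −rω sinθ − a·ω_rod·sinφ = -6.8342 m/s;  V_Py = rω cosθ + a·ω_rod·cosφ = -0.80193 m/s.
|V_P| = √(V_Px² + V_Py²) = 6.8811 m/s.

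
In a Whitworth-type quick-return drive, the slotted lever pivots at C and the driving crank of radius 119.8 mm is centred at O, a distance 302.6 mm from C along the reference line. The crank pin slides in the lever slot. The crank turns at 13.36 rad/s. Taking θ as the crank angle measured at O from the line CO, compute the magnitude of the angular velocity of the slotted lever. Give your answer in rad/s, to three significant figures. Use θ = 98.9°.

ω = 13.36 rad/s
Crank pin A relative to C: A = (d + r cosθ, r sinθ); lever angle φ = atan2(r sinθ, d + r cosθ).
Differentiating tanφ: φ̇ = rω(d cosθ + r)/(d² + r² + 2dr cosθ).
d² + r² + 2dr cosθ = |CA|² = 0.0947018 m²;  d cosθ + r = +0.072985 m.
|ω_lever| = |0.1198·13.36·+0.072985| / 0.0947018 = 1.2335 rad/s.

1.23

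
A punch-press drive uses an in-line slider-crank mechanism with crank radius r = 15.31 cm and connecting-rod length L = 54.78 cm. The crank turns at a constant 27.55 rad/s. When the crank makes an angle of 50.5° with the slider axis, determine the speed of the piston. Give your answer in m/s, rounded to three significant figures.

ω = 27.55 rad/s
For an in-line slider-crank, x = r cosθ + √(L² − r² sin²θ), so v = −rω sinθ·[1 + r cosθ/√(L² − r² sin²θ)].
With r = 0.1531 m, L = 0.5478 m, θ = 50.5°: √(L² − r² sin²θ) = 0.53491 m.
v = −0.1531·27.55·0.77162·[1 + 0.1531·0.63608/0.53491] = -3.8472 m/s.
|v| = 3.8472 m/s.

3.85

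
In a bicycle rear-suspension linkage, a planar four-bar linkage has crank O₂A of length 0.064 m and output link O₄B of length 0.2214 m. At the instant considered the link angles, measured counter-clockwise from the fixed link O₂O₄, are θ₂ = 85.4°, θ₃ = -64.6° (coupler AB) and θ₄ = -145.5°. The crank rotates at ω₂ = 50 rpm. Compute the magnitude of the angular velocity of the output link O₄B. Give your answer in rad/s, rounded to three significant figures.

ω₂ = 5.236 rad/s (from 50 rpm).
Differentiating the loop-closure r₂e^{iθ₂}+r₃e^{iθ₃}=r₁+r₄e^{iθ₄} gives r₂ω₂e^{iθ₂}+r₃ω₃e^{iθ₃}=r₄ω₄e^{iθ₄}.
Eliminating the other unknown: ω₄ = r₂ω₂ sin(θ₂−θ₃) / [r₄ sin(θ₄−θ₃)].
Numerator sine = +0.50000; denominator sine = -0.98741.
Result = 0.064·5.236·(+0.50000) / (0.2214·(-0.98741)) = -0.76643 rad/s; magnitude 0.76643 rad/s.

0.766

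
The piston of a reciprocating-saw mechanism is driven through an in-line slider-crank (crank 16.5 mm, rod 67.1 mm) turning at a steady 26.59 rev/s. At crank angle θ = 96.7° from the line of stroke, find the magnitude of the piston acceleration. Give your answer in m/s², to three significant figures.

ω = 2π·26.6 = 167.1 rad/s
x(θ) = r cosθ + √(L² − r² sin²θ); with ω constant, a = ω²·d²x/dθ².
d²x/dθ² = −r cosθ − r²(cos2θ)/√u − r⁴ sin²2θ/(4u^{3/2}),  u = L² − r² sin²θ = 0.00423387 m².
Substituting r = 0.0165 m, L = 0.0671 m, θ = 96.7°: d²x/dθ² = +0.0059916 m.
a = ω²·d²x/dθ² = (167.1)²·(+0.0059916) = +167.24 m/s²;  |a| = 167.24 m/s².

167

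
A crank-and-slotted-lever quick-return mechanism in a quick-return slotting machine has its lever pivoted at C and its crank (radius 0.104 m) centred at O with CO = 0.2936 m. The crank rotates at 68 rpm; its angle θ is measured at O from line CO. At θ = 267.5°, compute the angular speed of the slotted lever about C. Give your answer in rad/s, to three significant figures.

0.716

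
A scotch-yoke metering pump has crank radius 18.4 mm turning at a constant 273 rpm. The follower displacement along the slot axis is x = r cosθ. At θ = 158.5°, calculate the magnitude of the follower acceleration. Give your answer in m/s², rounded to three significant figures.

ω = 28.59 rad/s (from 273 rpm).
x = r cosθ ⇒ ẍ = −rω² cosθ (ω constant).
|a| = rω²|cosθ| = 0.0184·(28.59)²·|cos 158.5°| = 13.992 m/s².

14.0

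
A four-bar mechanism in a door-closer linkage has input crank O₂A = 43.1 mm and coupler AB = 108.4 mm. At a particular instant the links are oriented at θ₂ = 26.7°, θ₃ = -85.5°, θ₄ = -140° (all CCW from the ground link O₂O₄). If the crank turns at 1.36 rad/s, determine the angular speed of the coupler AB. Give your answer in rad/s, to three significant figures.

ω₂ = 1.36 rad/s
Differentiating the loop-closure r₂e^{iθ₂}+r₃e^{iθ₃}=r₁+r₄e^{iθ₄} gives r₂ω₂e^{iθ₂}+r₃ω₃e^{iθ₃}=r₄ω₄e^{iθ₄}.
Eliminating the other unknown: ω₃ = r₂ω₂ sin(θ₄−θ₂) / [r₃ sin(θ₃−θ₄)].
Numerator sine = -0.23005; denominator sine = +0.81412.
Result = 0.0431·1.36·(-0.23005) / (0.1084·(+0.81412)) = -0.1528 rad/s; magnitude 0.1528 rad/s.

0.153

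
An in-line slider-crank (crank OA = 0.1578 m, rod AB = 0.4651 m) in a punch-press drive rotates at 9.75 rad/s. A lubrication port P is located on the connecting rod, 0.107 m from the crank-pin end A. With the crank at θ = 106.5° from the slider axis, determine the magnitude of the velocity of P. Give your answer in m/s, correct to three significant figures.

1.48

ω = 9.75 rad/s.  Crank-pin speed |V_A| = rω = 1.5385 m/s, perpendicular to OA.
Rod angle: sinφ = −(r/L) sinθ ⇒ φ = -18.984°; ω_rod = −rω cosθ/√(L²−r²sin²θ) = +0.99356 rad/s.
V_P = V_A + ω_rod × AP, with AP = 0.107 m along the rod.
Components: V_Px = −rω sinθ − a·ω_rod·sinφ = -1.4406 m/s;  V_Py = rω cosθ + a·ω_rod·cosφ = -0.33644 m/s.
|V_P| = √(V_Px² + V_Py²) = 1.4794 m/s.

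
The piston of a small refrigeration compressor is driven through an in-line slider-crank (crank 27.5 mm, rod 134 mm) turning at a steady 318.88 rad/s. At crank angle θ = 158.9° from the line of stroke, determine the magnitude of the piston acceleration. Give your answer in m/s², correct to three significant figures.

2180

ω = 318.9 rad/s
x(θ) = r cosθ + √(L² − r² sin²θ); with ω constant, a = ω²·d²x/dθ².
d²x/dθ² = −r cosθ − r²(cos2θ)/√u − r⁴ sin²2θ/(4u^{3/2}),  u = L² − r² sin²θ = 0.017858 m².
Substituting r = 0.0275 m, L = 0.134 m, θ = 158.9°: d²x/dθ² = +0.021437 m.
a = ω²·d²x/dθ² = (318.9)²·(+0.021437) = +2179.8 m/s²;  |a| = 2179.8 m/s².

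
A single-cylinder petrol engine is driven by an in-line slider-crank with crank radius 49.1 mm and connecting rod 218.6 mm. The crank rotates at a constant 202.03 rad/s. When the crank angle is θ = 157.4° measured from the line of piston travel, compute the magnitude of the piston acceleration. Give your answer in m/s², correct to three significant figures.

1530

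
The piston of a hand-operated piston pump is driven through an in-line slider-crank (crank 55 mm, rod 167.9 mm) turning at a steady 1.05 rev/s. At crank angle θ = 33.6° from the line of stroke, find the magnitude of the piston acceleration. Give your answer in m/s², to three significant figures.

2.32

ω = 2π·1.05 = 6.597 rad/s
x(θ) = r cosθ + √(L² − r² sin²θ); with ω constant, a = ω²·d²x/dθ².
d²x/dθ² = −r cosθ − r²(cos2θ)/√u − r⁴ sin²2θ/(4u^{3/2}),  u = L² − r² sin²θ = 0.027264 m².
Substituting r = 0.055 m, L = 0.1679 m, θ = 33.6°: d²x/dθ² = -0.053342 m.
a = ω²·d²x/dθ² = (6.597)²·(-0.053342) = -2.3217 m/s²;  |a| = 2.3217 m/s².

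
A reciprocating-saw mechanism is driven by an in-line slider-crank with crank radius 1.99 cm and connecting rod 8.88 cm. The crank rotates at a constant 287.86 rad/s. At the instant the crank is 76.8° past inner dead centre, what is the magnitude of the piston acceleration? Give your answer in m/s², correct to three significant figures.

38.4

ω = 287.9 rad/s
x(θ) = r cosθ + √(L² − r² sin²θ); with ω constant, a = ω²·d²x/dθ².
d²x/dθ² = −r cosθ − r²(cos2θ)/√u − r⁴ sin²2θ/(4u^{3/2}),  u = L² − r² sin²θ = 0.00751008 m².
Substituting r = 0.0199 m, L = 0.0888 m, θ = 76.8°: d²x/dθ² = -0.00046299 m.
a = ω²·d²x/dθ² = (287.9)²·(-0.00046299) = -38.365 m/s²;  |a| = 38.365 m/s².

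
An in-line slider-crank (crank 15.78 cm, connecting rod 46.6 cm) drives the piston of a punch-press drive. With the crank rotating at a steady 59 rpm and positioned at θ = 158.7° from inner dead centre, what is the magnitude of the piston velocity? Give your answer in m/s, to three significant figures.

ω = 2π·59/60 = 6.178 rad/s
For an in-line slider-crank, x = r cosθ + √(L² − r² sin²θ), so v = −rω sinθ·[1 + r cosθ/√(L² − r² sin²θ)].
With r = 0.1578 m, L = 0.466 m, θ = 158.7°: √(L² − r² sin²θ) = 0.46246 m.
v = −0.1578·6.178·0.36325·[1 + 0.1578·-0.93169/0.46246] = -0.24157 m/s.
|v| = 0.24157 m/s.

0.242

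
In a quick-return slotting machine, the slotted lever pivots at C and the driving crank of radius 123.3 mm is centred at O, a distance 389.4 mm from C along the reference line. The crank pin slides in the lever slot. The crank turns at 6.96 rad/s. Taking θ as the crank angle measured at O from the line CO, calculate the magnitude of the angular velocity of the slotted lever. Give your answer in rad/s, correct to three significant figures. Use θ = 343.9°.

ω = 6.96 rad/s
Crank pin A relative to C: A = (d + r cosθ, r sinθ); lever angle φ = atan2(r sinθ, d + r cosθ).
Differentiating tanφ: φ̇ = rω(d cosθ + r)/(d² + r² + 2dr cosθ).
d² + r² + 2dr cosθ = |CA|² = 0.259095 m²;  d cosθ + r = +0.49743 m.
|ω_lever| = |0.1233·6.96·+0.49743| / 0.259095 = 1.6476 rad/s.

1.65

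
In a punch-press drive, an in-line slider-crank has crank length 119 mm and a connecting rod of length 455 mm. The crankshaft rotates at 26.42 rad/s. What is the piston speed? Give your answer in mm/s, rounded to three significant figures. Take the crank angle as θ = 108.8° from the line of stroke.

ω = 26.42 rad/s
For an in-line slider-crank, x = r cosθ + √(L² − r² sin²θ), so v = −rω sinθ·[1 + r cosθ/√(L² − r² sin²θ)].
With r = 0.119 m, L = 0.455 m, θ = 108.8°: √(L² − r² sin²θ) = 0.44083 m.
v = −0.119·26.42·0.94665·[1 + 0.119·-0.32227/0.44083] = -2.7173 m/s.
|v| = 2.7173 m/s = 2717.3 mm/s.

2720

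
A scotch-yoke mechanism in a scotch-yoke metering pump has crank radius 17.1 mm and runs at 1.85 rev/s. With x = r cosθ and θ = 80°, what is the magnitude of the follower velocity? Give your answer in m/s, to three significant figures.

0.196

ω = 11.62 rad/s (from 1.85 rev/s).
x = r cosθ ⇒ ẋ = −rω sinθ.
|v| = rω|sinθ| = 0.0171·11.62·|sin 80°| = 0.19575 m/s.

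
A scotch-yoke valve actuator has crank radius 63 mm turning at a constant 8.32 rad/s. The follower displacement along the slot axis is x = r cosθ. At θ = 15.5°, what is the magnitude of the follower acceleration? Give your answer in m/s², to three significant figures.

4.20

ω = 8.32 rad/s
x = r cosθ ⇒ ẍ = −rω² cosθ (ω constant).
|a| = rω²|cosθ| = 0.063·(8.32)²·|cos 15.5°| = 4.2024 m/s².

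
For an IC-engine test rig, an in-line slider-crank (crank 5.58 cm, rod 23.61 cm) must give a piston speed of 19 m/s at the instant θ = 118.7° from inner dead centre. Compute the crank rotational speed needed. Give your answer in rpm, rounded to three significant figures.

4190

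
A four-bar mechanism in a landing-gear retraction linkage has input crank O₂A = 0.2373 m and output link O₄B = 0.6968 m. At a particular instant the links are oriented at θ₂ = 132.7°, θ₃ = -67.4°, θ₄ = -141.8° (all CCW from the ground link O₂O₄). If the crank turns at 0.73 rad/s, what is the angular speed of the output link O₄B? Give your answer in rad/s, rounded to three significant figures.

0.0887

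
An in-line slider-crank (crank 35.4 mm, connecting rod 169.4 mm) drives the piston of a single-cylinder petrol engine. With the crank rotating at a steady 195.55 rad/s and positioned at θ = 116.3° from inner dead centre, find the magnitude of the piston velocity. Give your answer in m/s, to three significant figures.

ω = 195.6 rad/s
For an in-line slider-crank, x = r cosθ + √(L² − r² sin²θ), so v = −rω sinθ·[1 + r cosθ/√(L² − r² sin²θ)].
With r = 0.0354 m, L = 0.1694 m, θ = 116.3°: √(L² − r² sin²θ) = 0.1664 m.
v = −0.0354·195.6·0.89649·[1 + 0.0354·-0.44307/0.1664] = -5.6209 m/s.
|v| = 5.6209 m/s.

5.62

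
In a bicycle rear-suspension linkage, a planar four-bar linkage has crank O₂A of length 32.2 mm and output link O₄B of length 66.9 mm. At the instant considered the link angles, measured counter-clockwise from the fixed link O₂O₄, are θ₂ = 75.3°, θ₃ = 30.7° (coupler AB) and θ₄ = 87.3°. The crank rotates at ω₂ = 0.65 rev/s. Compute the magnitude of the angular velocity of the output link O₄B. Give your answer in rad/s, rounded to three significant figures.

ω₂ = 4.084 rad/s (from 0.65 rev/s).
Differentiating the loop-closure r₂e^{iθ₂}+r₃e^{iθ₃}=r₁+r₄e^{iθ₄} gives r₂ω₂e^{iθ₂}+r₃ω₃e^{iθ₃}=r₄ω₄e^{iθ₄}.
Eliminating the other unknown: ω₄ = r₂ω₂ sin(θ₂−θ₃) / [r₄ sin(θ₄−θ₃)].
Numerator sine = +0.70215; denominator sine = +0.83485.
Result = 0.0322·4.084·(+0.70215) / (0.0669·(+0.83485)) = +1.6533 rad/s; magnitude 1.6533 rad/s.

1.65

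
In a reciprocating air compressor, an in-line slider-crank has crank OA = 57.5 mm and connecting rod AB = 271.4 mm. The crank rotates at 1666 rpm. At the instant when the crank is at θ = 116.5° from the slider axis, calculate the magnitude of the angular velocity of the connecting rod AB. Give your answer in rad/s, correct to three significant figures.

16.8

ω = 174.5 rad/s (converted from 1666 rpm).
The rod makes angle φ with the slider axis where L sinφ = r sinθ; differentiating, L cosφ·φ̇ = r ω cosθ.
L cosφ = √(L² − r² sin²θ) = 0.26648 m.
|ω_rod| = r ω |cosθ| / √(L² − r² sin²θ) = 0.0575·174.5·0.44620/0.26648 = 16.797 rad/s.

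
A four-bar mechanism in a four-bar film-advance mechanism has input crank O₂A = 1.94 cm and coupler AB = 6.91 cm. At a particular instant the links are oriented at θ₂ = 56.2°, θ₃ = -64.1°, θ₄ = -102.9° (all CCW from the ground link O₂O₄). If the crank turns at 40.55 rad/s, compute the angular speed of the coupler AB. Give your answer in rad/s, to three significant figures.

ω₂ = 40.55 rad/s
Differentiating the loop-closure r₂e^{iθ₂}+r₃e^{iθ₃}=r₁+r₄e^{iθ₄} gives r₂ω₂e^{iθ₂}+r₃ω₃e^{iθ₃}=r₄ω₄e^{iθ₄}.
Eliminating the other unknown: ω₃ = r₂ω₂ sin(θ₄−θ₂) / [r₃ sin(θ₃−θ₄)].
Numerator sine = -0.35674; denominator sine = +0.62660.
Result = 0.0194·40.55·(-0.35674) / (0.0691·(+0.62660)) = -6.4814 rad/s; magnitude 6.4814 rad/s.

6.48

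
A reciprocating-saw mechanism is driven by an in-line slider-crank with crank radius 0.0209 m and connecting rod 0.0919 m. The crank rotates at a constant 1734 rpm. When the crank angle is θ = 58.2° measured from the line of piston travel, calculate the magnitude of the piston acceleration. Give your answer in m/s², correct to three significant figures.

294

ω = 2π·1734/60 = 181.6 rad/s
x(θ) = r cosθ + √(L² − r² sin²θ); with ω constant, a = ω²·d²x/dθ².
d²x/dθ² = −r cosθ − r²(cos2θ)/√u − r⁴ sin²2θ/(4u^{3/2}),  u = L² − r² sin²θ = 0.00813009 m².
Substituting r = 0.0209 m, L = 0.0919 m, θ = 58.2°: d²x/dθ² = -0.0089116 m.
a = ω²·d²x/dθ² = (181.6)²·(-0.0089116) = -293.84 m/s²;  |a| = 293.84 m/s².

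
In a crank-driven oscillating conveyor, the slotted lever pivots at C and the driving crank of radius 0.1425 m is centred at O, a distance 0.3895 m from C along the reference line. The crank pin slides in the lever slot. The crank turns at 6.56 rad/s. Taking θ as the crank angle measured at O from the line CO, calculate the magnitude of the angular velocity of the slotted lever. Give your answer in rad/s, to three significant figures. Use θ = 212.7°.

2.20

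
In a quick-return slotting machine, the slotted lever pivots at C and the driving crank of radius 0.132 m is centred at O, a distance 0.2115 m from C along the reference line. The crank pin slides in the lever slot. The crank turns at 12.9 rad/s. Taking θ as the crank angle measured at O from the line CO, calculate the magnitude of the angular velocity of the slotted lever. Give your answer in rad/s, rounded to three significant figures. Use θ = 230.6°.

ω = 12.9 rad/s
Crank pin A relative to C: A = (d + r cosθ, r sinθ); lever angle φ = atan2(r sinθ, d + r cosθ).
Differentiating tanφ: φ̇ = rω(d cosθ + r)/(d² + r² + 2dr cosθ).
d² + r² + 2dr cosθ = |CA|² = 0.0267154 m²;  d cosθ + r = -0.0022455 m.
|ω_lever| = |0.132·12.9·-0.0022455| / 0.0267154 = 0.14312 rad/s.

0.143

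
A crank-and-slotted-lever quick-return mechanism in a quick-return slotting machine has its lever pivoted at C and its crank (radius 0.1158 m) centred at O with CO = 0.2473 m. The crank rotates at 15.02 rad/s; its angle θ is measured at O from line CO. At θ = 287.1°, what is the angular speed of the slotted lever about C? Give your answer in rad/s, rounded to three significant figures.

3.59

ω = 15.02 rad/s
Crank pin A relative to C: A = (d + r cosθ, r sinθ); lever angle φ = atan2(r sinθ, d + r cosθ).
Differentiating tanφ: φ̇ = rω(d cosθ + r)/(d² + r² + 2dr cosθ).
d² + r² + 2dr cosθ = |CA|² = 0.091408 m²;  d cosθ + r = +0.18852 m.
|ω_lever| = |0.1158·15.02·+0.18852| / 0.091408 = 3.5871 rad/s.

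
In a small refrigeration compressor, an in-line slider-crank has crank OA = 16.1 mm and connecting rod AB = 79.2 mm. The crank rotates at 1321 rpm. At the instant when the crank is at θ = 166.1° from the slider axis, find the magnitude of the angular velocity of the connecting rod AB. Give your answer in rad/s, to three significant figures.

ω = 138.3 rad/s (converted from 1321 rpm).
The rod makes angle φ with the slider axis where L sinφ = r sinθ; differentiating, L cosφ·φ̇ = r ω cosθ.
L cosφ = √(L² − r² sin²θ) = 0.079106 m.
|ω_rod| = r ω |cosθ| / √(L² − r² sin²θ) = 0.0161·138.3·0.97072/0.079106 = 27.33 rad/s.

27.3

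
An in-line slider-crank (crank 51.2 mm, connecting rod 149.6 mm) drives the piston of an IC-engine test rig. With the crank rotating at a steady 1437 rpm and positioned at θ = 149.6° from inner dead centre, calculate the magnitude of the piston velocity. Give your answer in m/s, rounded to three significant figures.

ω = 2π·1437/60 = 150.5 rad/s
For an in-line slider-crank, x = r cosθ + √(L² − r² sin²θ), so v = −rω sinθ·[1 + r cosθ/√(L² − r² sin²θ)].
With r = 0.0512 m, L = 0.1496 m, θ = 149.6°: √(L² − r² sin²θ) = 0.14734 m.
v = −0.0512·150.5·0.50603·[1 + 0.0512·-0.86251/0.14734] = -2.7303 m/s.
|v| = 2.7303 m/s.

2.73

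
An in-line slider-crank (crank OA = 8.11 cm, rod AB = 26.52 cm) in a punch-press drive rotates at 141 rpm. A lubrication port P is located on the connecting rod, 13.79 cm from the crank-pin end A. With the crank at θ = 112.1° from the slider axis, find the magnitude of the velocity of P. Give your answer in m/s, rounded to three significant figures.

ω = 14.77 rad/s.  Crank-pin speed |V_A| = rω = 1.1975 m/s, perpendicular to OA.
Rod angle: sinφ = −(r/L) sinθ ⇒ φ = -16.460°; ω_rod = −rω cosθ/√(L²−r²sin²θ) = +1.7714 rad/s.
V_P = V_A + ω_rod × AP, with AP = 0.1379 m along the rod.
Components: V_Px = −rω sinθ − a·ω_rod·sinφ = -1.0403 m/s;  V_Py = rω cosθ + a·ω_rod·cosφ = -0.21626 m/s.
|V_P| = √(V_Px² + V_Py²) = 1.0625 m/s.

1.06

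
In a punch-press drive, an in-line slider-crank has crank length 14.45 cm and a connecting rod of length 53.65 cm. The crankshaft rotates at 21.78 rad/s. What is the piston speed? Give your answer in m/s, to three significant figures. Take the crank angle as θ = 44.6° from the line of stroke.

ω = 21.78 rad/s
For an in-line slider-crank, x = r cosθ + √(L² − r² sin²θ), so v = −rω sinθ·[1 + r cosθ/√(L² − r² sin²θ)].
With r = 0.1445 m, L = 0.5365 m, θ = 44.6°: √(L² − r² sin²θ) = 0.52682 m.
v = −0.1445·21.78·0.70215·[1 + 0.1445·0.71203/0.52682] = -2.6414 m/s.
|v| = 2.6414 m/s.

2.64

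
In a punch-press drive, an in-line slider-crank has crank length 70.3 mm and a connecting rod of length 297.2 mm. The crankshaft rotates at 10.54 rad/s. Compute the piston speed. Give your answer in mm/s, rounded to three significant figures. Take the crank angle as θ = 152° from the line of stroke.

275

ω = 10.54 rad/s
For an in-line slider-crank, x = r cosθ + √(L² − r² sin²θ), so v = −rω sinθ·[1 + r cosθ/√(L² − r² sin²θ)].
With r = 0.0703 m, L = 0.2972 m, θ = 152°: √(L² − r² sin²θ) = 0.29536 m.
v = −0.0703·10.54·0.46947·[1 + 0.0703·-0.88295/0.29536] = -0.27476 m/s.
|v| = 0.27476 m/s = 274.76 mm/s.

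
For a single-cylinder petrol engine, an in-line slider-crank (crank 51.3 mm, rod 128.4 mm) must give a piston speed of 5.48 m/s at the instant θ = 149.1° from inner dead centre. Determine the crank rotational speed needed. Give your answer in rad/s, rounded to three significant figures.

For an in-line slider-crank, |v_piston| = rω|sinθ|·[1 + r cosθ/√(L² − r² sin²θ)].
With r = 0.0513 m, L = 0.1284 m, θ = 149.1°: the bracketed kinematic factor |dx/dθ| = 0.017117 m.
ω = v/|dx/dθ| = 5.48/0.017117 = 320.15 rad/s.

320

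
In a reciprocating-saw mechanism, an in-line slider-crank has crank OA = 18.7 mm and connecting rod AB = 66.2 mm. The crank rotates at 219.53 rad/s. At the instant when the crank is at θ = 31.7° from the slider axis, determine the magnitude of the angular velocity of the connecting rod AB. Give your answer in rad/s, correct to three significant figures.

53.4

ω = 219.5 rad/s
The rod makes angle φ with the slider axis where L sinφ = r sinθ; differentiating, L cosφ·φ̇ = r ω cosθ.
L cosφ = √(L² − r² sin²θ) = 0.065467 m.
|ω_rod| = r ω |cosθ| / √(L² − r² sin²θ) = 0.0187·219.5·0.85081/0.065467 = 53.352 rad/s.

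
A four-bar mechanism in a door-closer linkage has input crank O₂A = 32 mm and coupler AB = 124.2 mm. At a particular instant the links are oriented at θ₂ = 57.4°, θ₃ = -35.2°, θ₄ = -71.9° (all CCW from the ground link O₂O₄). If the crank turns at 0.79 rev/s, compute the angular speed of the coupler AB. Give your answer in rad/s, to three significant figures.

ω₂ = 4.964 rad/s (from 0.79 rev/s).
Differentiating the loop-closure r₂e^{iθ₂}+r₃e^{iθ₃}=r₁+r₄e^{iθ₄} gives r₂ω₂e^{iθ₂}+r₃ω₃e^{iθ₃}=r₄ω₄e^{iθ₄}.
Eliminating the other unknown: ω₃ = r₂ω₂ sin(θ₄−θ₂) / [r₃ sin(θ₃−θ₄)].
Numerator sine = -0.77384; denominator sine = +0.59763.
Result = 0.032·4.964·(-0.77384) / (0.1242·(+0.59763)) = -1.656 rad/s; magnitude 1.656 rad/s.

1.66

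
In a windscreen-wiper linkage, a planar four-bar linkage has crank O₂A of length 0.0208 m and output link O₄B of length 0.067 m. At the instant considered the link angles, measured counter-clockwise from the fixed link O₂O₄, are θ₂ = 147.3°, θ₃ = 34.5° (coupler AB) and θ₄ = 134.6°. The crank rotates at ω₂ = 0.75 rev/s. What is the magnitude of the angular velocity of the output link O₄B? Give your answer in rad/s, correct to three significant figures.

ω₂ = 4.712 rad/s (from 0.75 rev/s).
Differentiating the loop-closure r₂e^{iθ₂}+r₃e^{iθ₃}=r₁+r₄e^{iθ₄} gives r₂ω₂e^{iθ₂}+r₃ω₃e^{iθ₃}=r₄ω₄e^{iθ₄}.
Eliminating the other unknown: ω₄ = r₂ω₂ sin(θ₂−θ₃) / [r₄ sin(θ₄−θ₃)].
Numerator sine = +0.92186; denominator sine = +0.98450.
Result = 0.0208·4.712·(+0.92186) / (0.067·(+0.98450)) = +1.3699 rad/s; magnitude 1.3699 rad/s.

1.37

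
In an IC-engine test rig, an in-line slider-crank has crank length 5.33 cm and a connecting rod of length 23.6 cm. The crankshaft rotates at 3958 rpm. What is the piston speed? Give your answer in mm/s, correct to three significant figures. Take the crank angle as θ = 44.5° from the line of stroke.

18000

ω = 2π·3958/60 = 414.5 rad/s
For an in-line slider-crank, x = r cosθ + √(L² − r² sin²θ), so v = −rω sinθ·[1 + r cosθ/√(L² − r² sin²θ)].
With r = 0.0533 m, L = 0.236 m, θ = 44.5°: √(L² − r² sin²θ) = 0.23302 m.
v = −0.0533·414.5·0.70091·[1 + 0.0533·0.71325/0.23302] = -18.011 m/s.
|v| = 18.011 m/s = 18011 mm/s.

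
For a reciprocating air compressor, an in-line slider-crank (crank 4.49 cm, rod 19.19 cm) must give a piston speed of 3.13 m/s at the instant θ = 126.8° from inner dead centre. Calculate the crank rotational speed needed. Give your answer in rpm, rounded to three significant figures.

For an in-line slider-crank, |v_piston| = rω|sinθ|·[1 + r cosθ/√(L² − r² sin²θ)].
With r = 0.0449 m, L = 0.1919 m, θ = 126.8°: the bracketed kinematic factor |dx/dθ| = 0.030823 m.
ω = v/|dx/dθ| = 3.13/0.030823 = 101.55 rad/s.
N = 60ω/(2π) = 969.71 rpm.

970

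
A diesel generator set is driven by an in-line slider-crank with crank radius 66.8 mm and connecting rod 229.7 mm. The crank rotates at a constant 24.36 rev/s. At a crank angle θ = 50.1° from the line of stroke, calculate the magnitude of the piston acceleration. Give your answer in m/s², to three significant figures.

931

ω = 2π·24.4 = 153.1 rad/s
x(θ) = r cosθ + √(L² − r² sin²θ); with ω constant, a = ω²·d²x/dθ².
d²x/dθ² = −r cosθ − r²(cos2θ)/√u − r⁴ sin²2θ/(4u^{3/2}),  u = L² − r² sin²θ = 0.0501359 m².
Substituting r = 0.0668 m, L = 0.2297 m, θ = 50.1°: d²x/dθ² = -0.039749 m.
a = ω²·d²x/dθ² = (153.1)²·(-0.039749) = -931.2 m/s²;  |a| = 931.2 m/s².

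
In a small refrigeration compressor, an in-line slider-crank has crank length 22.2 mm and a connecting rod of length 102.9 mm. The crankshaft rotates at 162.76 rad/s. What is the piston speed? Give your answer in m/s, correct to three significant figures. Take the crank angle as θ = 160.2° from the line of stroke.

ω = 162.8 rad/s
For an in-line slider-crank, x = r cosθ + √(L² − r² sin²θ), so v = −rω sinθ·[1 + r cosθ/√(L² − r² sin²θ)].
With r = 0.0222 m, L = 0.1029 m, θ = 160.2°: √(L² − r² sin²θ) = 0.10262 m.
v = −0.0222·162.8·0.33874·[1 + 0.0222·-0.94088/0.10262] = -0.97484 m/s.
|v| = 0.97484 m/s.

0.975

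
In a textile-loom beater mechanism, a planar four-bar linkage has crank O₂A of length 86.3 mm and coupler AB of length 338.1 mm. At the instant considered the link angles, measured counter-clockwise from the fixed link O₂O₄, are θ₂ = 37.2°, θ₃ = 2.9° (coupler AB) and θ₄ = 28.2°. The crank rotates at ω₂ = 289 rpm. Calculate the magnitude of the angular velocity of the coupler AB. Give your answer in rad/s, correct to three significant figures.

ω₂ = 30.26 rad/s (from 289 rpm).
Differentiating the loop-closure r₂e^{iθ₂}+r₃e^{iθ₃}=r₁+r₄e^{iθ₄} gives r₂ω₂e^{iθ₂}+r₃ω₃e^{iθ₃}=r₄ω₄e^{iθ₄}.
Eliminating the other unknown: ω₃ = r₂ω₂ sin(θ₄−θ₂) / [r₃ sin(θ₃−θ₄)].
Numerator sine = -0.15643; denominator sine = -0.42736.
Result = 0.0863·30.26·(-0.15643) / (0.3381·(-0.42736)) = +2.8277 rad/s; magnitude 2.8277 rad/s.

2.83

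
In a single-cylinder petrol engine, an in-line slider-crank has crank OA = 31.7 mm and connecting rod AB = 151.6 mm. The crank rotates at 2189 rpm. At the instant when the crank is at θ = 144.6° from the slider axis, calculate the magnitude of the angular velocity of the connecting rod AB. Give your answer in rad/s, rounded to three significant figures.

39.4

ω = 229.2 rad/s (converted from 2189 rpm).
The rod makes angle φ with the slider axis where L sinφ = r sinθ; differentiating, L cosφ·φ̇ = r ω cosθ.
L cosφ = √(L² − r² sin²θ) = 0.15048 m.
|ω_rod| = r ω |cosθ| / √(L² − r² sin²θ) = 0.0317·229.2·0.81513/0.15048 = 39.361 rad/s.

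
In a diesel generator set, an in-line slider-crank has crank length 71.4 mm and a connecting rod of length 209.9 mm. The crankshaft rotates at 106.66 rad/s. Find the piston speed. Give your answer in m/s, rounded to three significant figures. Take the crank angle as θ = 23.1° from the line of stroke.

3.93

ω = 106.7 rad/s
For an in-line slider-crank, x = r cosθ + √(L² − r² sin²θ), so v = −rω sinθ·[1 + r cosθ/√(L² − r² sin²θ)].
With r = 0.0714 m, L = 0.2099 m, θ = 23.1°: √(L² − r² sin²θ) = 0.20802 m.
v = −0.0714·106.7·0.39234·[1 + 0.0714·0.91982/0.20802] = -3.9312 m/s.
|v| = 3.9312 m/s.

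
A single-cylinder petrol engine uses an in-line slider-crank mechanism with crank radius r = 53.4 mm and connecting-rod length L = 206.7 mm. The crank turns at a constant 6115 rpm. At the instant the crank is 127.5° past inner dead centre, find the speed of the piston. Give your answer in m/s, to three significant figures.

22.8

ω = 2π·6115/60 = 640.4 rad/s
For an in-line slider-crank, x = r cosθ + √(L² − r² sin²θ), so v = −rω sinθ·[1 + r cosθ/√(L² − r² sin²θ)].
With r = 0.0534 m, L = 0.2067 m, θ = 127.5°: √(L² − r² sin²θ) = 0.20231 m.
v = −0.0534·640.4·0.79335·[1 + 0.0534·-0.60876/0.20231] = -22.77 m/s.
|v| = 22.77 m/s.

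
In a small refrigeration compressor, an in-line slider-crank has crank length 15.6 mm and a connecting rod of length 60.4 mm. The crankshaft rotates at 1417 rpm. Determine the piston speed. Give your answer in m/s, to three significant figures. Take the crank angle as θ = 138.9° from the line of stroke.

1.22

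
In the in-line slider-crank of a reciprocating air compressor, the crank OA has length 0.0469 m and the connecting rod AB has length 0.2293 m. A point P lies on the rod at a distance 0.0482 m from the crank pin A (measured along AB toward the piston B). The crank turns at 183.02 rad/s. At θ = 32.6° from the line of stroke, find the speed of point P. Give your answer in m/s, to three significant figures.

ω = 183 rad/s.  Crank-pin speed |V_A| = rω = 8.5836 m/s, perpendicular to OA.
Rod angle: sinφ = −(r/L) sinθ ⇒ φ = -6.327°; ω_rod = −rω cosθ/√(L²−r²sin²θ) = -31.73 rad/s.
V_P = V_A + ω_rod × AP, with AP = 0.0482 m along the rod.
Components: V_Px = −rω sinθ − a·ω_rod·sinφ = -4.7931 m/s;  V_Py = rω cosθ + a·ω_rod·cosφ = +5.7112 m/s.
|V_P| = √(V_Px² + V_Py²) = 7.456 m/s.

7.46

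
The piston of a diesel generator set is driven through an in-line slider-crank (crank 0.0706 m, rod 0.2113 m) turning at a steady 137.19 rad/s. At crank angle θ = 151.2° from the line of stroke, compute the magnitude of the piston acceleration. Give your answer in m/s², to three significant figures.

ω = 137.2 rad/s
x(θ) = r cosθ + √(L² − r² sin²θ); with ω constant, a = ω²·d²x/dθ².
d²x/dθ² = −r cosθ − r²(cos2θ)/√u − r⁴ sin²2θ/(4u^{3/2}),  u = L² − r² sin²θ = 0.0434909 m².
Substituting r = 0.0706 m, L = 0.2113 m, θ = 151.2°: d²x/dθ² = +0.048572 m.
a = ω²·d²x/dθ² = (137.2)²·(+0.048572) = +914.19 m/s²;  |a| = 914.19 m/s².

914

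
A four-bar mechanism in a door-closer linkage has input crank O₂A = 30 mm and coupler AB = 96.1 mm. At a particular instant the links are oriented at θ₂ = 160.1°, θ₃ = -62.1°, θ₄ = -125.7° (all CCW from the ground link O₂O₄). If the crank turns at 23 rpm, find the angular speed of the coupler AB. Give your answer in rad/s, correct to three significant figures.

ω₂ = 2.409 rad/s (from 23 rpm).
Differentiating the loop-closure r₂e^{iθ₂}+r₃e^{iθ₃}=r₁+r₄e^{iθ₄} gives r₂ω₂e^{iθ₂}+r₃ω₃e^{iθ₃}=r₄ω₄e^{iθ₄}.
Eliminating the other unknown: ω₃ = r₂ω₂ sin(θ₄−θ₂) / [r₃ sin(θ₃−θ₄)].
Numerator sine = +0.96222; denominator sine = +0.89571.
Result = 0.03·2.409·(+0.96222) / (0.0961·(+0.89571)) = +0.80772 rad/s; magnitude 0.80772 rad/s.

0.808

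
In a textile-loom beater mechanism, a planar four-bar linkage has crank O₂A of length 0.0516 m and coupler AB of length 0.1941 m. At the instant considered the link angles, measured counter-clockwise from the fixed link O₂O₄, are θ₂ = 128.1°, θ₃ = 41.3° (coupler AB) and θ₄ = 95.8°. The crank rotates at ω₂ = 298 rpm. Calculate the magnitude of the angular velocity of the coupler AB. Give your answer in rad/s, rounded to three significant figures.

ω₂ = 31.21 rad/s (from 298 rpm).
Differentiating the loop-closure r₂e^{iθ₂}+r₃e^{iθ₃}=r₁+r₄e^{iθ₄} gives r₂ω₂e^{iθ₂}+r₃ω₃e^{iθ₃}=r₄ω₄e^{iθ₄}.
Eliminating the other unknown: ω₃ = r₂ω₂ sin(θ₄−θ₂) / [r₃ sin(θ₃−θ₄)].
Numerator sine = -0.53435; denominator sine = -0.81412.
Result = 0.0516·31.21·(-0.53435) / (0.1941·(-0.81412)) = +5.4452 rad/s; magnitude 5.4452 rad/s.

5.45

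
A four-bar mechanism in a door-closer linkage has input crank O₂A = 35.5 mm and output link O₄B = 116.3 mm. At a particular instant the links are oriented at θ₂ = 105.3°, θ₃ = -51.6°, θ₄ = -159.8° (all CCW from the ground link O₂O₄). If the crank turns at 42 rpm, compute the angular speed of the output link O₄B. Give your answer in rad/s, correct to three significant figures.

ω₂ = 4.398 rad/s (from 42 rpm).
Differentiating the loop-closure r₂e^{iθ₂}+r₃e^{iθ₃}=r₁+r₄e^{iθ₄} gives r₂ω₂e^{iθ₂}+r₃ω₃e^{iθ₃}=r₄ω₄e^{iθ₄}.
Eliminating the other unknown: ω₄ = r₂ω₂ sin(θ₂−θ₃) / [r₄ sin(θ₄−θ₃)].
Numerator sine = +0.39234; denominator sine = -0.94997.
Result = 0.0355·4.398·(+0.39234) / (0.1163·(-0.94997)) = -0.55447 rad/s; magnitude 0.55447 rad/s.

0.554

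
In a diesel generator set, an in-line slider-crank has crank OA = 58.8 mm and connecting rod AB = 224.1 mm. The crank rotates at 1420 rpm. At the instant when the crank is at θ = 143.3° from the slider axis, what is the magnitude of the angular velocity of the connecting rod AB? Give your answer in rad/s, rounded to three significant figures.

31.7

ω = 148.7 rad/s (converted from 1420 rpm).
The rod makes angle φ with the slider axis where L sinφ = r sinθ; differentiating, L cosφ·φ̇ = r ω cosθ.
L cosφ = √(L² − r² sin²θ) = 0.22133 m.
|ω_rod| = r ω |cosθ| / √(L² − r² sin²θ) = 0.0588·148.7·0.80178/0.22133 = 31.675 rad/s.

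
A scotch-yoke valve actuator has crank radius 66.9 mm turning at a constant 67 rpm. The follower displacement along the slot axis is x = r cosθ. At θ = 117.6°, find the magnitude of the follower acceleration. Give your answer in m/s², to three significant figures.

ω = 7.016 rad/s (from 67 rpm).
x = r cosθ ⇒ ẍ = −rω² cosθ (ω constant).
|a| = rω²|cosθ| = 0.0669·(7.016)²·|cos 117.6°| = 1.5258 m/s².

1.53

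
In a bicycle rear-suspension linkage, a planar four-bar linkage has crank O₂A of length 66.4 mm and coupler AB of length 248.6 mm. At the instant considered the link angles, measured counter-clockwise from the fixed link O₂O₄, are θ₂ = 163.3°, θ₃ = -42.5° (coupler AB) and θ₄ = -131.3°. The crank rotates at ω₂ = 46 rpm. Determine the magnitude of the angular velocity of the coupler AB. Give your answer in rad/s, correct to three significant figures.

1.17

ω₂ = 4.817 rad/s (from 46 rpm).
Differentiating the loop-closure r₂e^{iθ₂}+r₃e^{iθ₃}=r₁+r₄e^{iθ₄} gives r₂ω₂e^{iθ₂}+r₃ω₃e^{iθ₃}=r₄ω₄e^{iθ₄}.
Eliminating the other unknown: ω₃ = r₂ω₂ sin(θ₄−θ₂) / [r₃ sin(θ₃−θ₄)].
Numerator sine = +0.90924; denominator sine = +0.99978.
Result = 0.0664·4.817·(+0.90924) / (0.2486·(+0.99978)) = +1.1701 rad/s; magnitude 1.1701 rad/s.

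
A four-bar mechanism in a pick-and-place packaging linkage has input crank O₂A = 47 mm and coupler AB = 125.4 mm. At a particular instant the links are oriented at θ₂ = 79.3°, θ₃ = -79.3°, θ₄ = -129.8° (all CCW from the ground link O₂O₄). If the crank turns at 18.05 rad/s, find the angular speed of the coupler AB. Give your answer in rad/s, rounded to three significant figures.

4.26

ω₂ = 18.05 rad/s
Differentiating the loop-closure r₂e^{iθ₂}+r₃e^{iθ₃}=r₁+r₄e^{iθ₄} gives r₂ω₂e^{iθ₂}+r₃ω₃e^{iθ₃}=r₄ω₄e^{iθ₄}.
Eliminating the other unknown: ω₃ = r₂ω₂ sin(θ₄−θ₂) / [r₃ sin(θ₃−θ₄)].
Numerator sine = +0.48634; denominator sine = +0.77162.
Result = 0.047·18.05·(+0.48634) / (0.1254·(+0.77162)) = +4.2639 rad/s; magnitude 4.2639 rad/s.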